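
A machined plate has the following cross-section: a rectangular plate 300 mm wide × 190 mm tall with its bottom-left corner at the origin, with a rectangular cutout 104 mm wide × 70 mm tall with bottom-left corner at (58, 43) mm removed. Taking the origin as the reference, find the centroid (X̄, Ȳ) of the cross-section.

X̄ = 155.86 mm, Ȳ = 97.49 mm

plate: A = 300 × 190 = 57000.00, centroid at (150.00, 95.00).
hole: A = −(104 × 70) = -7280.00, centroid at (110.00, 78.00).
ΣA = 49720.00 mm², ΣAX̄ = 7749200.00 mm³, ΣAȲ = 4847160.00 mm³.
X̄ = 7749200.00/49720.00 = 155.86 mm; Ȳ = 4847160.00/49720.00 = 97.49 mm.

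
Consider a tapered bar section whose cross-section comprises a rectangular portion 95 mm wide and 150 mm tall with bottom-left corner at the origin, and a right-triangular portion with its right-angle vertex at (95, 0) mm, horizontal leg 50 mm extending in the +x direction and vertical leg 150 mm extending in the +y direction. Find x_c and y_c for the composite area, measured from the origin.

rectangular portion: A = 95 × 150 = 14250.00, centroid at (47.50, 75.00).
triangular portion: A = ½·50·150 = 3750.00, centroid at (111.67, 50.00).
ΣA = 18000.00 mm²
ΣAx_c = (14250.00)(47.50) + (3750.00)(111.67) = 1095625.00 mm³
ΣAy_c = (14250.00)(75.00) + (3750.00)(50.00) = 1256250.00 mm³
x_c = 1095625.00 / 18000.00 = 60.87 mm
y_c = 1256250.00 / 18000.00 = 69.79 mm

x_c = 60.87 mm, y_c = 69.79 mm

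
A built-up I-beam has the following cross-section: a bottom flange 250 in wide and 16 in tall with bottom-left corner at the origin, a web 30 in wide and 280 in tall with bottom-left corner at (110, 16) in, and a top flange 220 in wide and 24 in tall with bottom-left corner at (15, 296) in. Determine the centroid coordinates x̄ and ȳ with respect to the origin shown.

bottom flange: A = 250 × 16 = 4000.00, centroid at (125.00, 8.00).
web: A = 30 × 280 = 8400.00, centroid at (125.00, 156.00).
top flange: A = 220 × 24 = 5280.00, centroid at (125.00, 308.00).
ΣA = 17680.00 in²
ΣAx̄ = (4000.00)(125.00) + (8400.00)(125.00) + (5280.00)(125.00) = 2210000.00 in³
ΣAȳ = (4000.00)(8.00) + (8400.00)(156.00) + (5280.00)(308.00) = 2968640.00 in³
x̄ = 2210000.00 / 17680.00 = 125.00 in
ȳ = 2968640.00 / 17680.00 = 167.91 in

x̄ = 125.00 in, ȳ = 167.91 in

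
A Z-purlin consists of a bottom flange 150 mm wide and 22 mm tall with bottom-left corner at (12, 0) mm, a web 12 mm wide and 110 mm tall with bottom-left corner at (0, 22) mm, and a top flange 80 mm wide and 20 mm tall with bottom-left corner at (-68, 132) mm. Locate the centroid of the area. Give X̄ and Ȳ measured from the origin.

bottom flange: A = 150 × 22 = 3300.00, centroid at (87.00, 11.00).
web: A = 12 × 110 = 1320.00, centroid at (6.00, 77.00).
top flange: A = 80 × 20 = 1600.00, centroid at (-28.00, 142.00).
ΣA = 6220.00 mm²
ΣAX̄ = (3300.00)(87.00) + (1320.00)(6.00) + (1600.00)(-28.00) = 250220.00 mm³
ΣAȲ = (3300.00)(11.00) + (1320.00)(77.00) + (1600.00)(142.00) = 365140.00 mm³
X̄ = 250220.00 / 6220.00 = 40.23 mm
Ȳ = 365140.00 / 6220.00 = 58.70 mm

X̄ = 40.23 mm, Ȳ = 58.70 mm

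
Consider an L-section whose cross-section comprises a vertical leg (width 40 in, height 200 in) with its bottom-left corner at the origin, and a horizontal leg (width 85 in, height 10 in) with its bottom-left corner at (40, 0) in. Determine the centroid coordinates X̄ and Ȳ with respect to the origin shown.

X̄ = 26.00 in, Ȳ = 90.88 in

vertical leg: A = 40 × 200 = 8000.00, centroid at (20.00, 100.00).
horizontal leg: A = 85 × 10 = 850.00, centroid at (82.50, 5.00).
ΣA = 8850.00 in², ΣAX̄ = 230125.00 in³, ΣAȲ = 804250.00 in³.
X̄ = 230125.00/8850.00 = 26.00 in; Ȳ = 804250.00/8850.00 = 90.88 in.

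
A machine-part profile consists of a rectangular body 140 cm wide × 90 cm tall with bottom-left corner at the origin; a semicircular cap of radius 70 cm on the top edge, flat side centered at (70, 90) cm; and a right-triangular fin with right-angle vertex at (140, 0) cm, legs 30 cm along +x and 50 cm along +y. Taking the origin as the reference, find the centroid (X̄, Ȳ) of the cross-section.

rectangular body: A = 140 × 90 = 12600.00, centroid at (70.00, 45.00).
semicircular top: A = ½π·70² = 7696.90, centroid at (70.00, 119.71).
triangular fin: A = ½·30·50 = 750.00, centroid at (150.00, 16.67).
ΣA = 21046.90 cm², ΣAX̄ = 1533283.14 cm³, ΣAȲ = 1500887.85 cm³.
X̄ = 1533283.14/21046.90 = 72.85 cm; Ȳ = 1500887.85/21046.90 = 71.31 cm.

X̄ = 72.85 cm, Ȳ = 71.31 cm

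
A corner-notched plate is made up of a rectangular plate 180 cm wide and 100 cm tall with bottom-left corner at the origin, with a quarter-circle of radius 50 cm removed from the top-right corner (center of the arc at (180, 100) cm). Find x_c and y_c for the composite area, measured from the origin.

Part | A | x̄ᵢ | ȳᵢ | A·x̄ᵢ | A·ȳᵢ
plate | 18000.00 | 90.00 | 50.00 | 1620000.00 | 900000.00
removed quarter-circle | -1963.50 | 158.78 | 78.78 | -311762.51 | -154682.87
Σ | 16036.50 |  |  | 1308237.49 | 745317.13
x_c = 1308237.49 / 16036.50 = 81.58 cm
y_c = 745317.13 / 16036.50 = 46.48 cm

x_c = 81.58 cm, y_c = 46.48 cm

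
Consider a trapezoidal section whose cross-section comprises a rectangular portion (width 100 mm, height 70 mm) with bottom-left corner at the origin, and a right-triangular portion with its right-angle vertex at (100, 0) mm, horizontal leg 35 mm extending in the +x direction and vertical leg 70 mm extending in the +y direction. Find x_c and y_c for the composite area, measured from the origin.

rectangular portion: A = 100 × 70 = 7000.00, centroid at (50.00, 35.00).
triangular portion: A = ½·35·70 = 1225.00, centroid at (111.67, 23.33).
ΣA = 8225.00 mm², ΣAx_c = 486791.67 mm³, ΣAy_c = 273583.33 mm³.
x_c = 486791.67/8225.00 = 59.18 mm; y_c = 273583.33/8225.00 = 33.26 mm.

x_c = 59.18 mm, y_c = 33.26 mm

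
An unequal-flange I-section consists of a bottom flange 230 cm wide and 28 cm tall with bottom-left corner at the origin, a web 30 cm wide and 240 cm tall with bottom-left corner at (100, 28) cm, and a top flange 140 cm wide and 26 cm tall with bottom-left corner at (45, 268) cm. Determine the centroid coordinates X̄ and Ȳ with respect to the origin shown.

X̄ = 115.00 cm, Ȳ = 126.08 cm

bottom flange: A = 230 × 28 = 6440.00, centroid at (115.00, 14.00).
web: A = 30 × 240 = 7200.00, centroid at (115.00, 148.00).
top flange: A = 140 × 26 = 3640.00, centroid at (115.00, 281.00).
ΣA = 17280.00 cm²
ΣAX̄ = (6440.00)(115.00) + (7200.00)(115.00) + (3640.00)(115.00) = 1987200.00 cm³
ΣAȲ = (6440.00)(14.00) + (7200.00)(148.00) + (3640.00)(281.00) = 2178600.00 cm³
X̄ = 1987200.00 / 17280.00 = 115.00 cm
Ȳ = 2178600.00 / 17280.00 = 126.08 cm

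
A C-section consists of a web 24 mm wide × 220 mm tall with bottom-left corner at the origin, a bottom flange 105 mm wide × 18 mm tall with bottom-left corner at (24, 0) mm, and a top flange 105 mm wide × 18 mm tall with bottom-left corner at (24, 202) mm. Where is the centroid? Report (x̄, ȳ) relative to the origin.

x̄ = 38.91 mm, ȳ = 110.00 mm

web: A = 24 × 220 = 5280.00, centroid at (12.00, 110.00).
bottom flange: A = 105 × 18 = 1890.00, centroid at (76.50, 9.00).
top flange: A = 105 × 18 = 1890.00, centroid at (76.50, 211.00).
ΣA = 9060.00 mm²
ΣAx̄ = (5280.00)(12.00) + (1890.00)(76.50) + (1890.00)(76.50) = 352530.00 mm³
ΣAȳ = (5280.00)(110.00) + (1890.00)(9.00) + (1890.00)(211.00) = 996600.00 mm³
x̄ = 352530.00 / 9060.00 = 38.91 mm
ȳ = 996600.00 / 9060.00 = 110.00 mm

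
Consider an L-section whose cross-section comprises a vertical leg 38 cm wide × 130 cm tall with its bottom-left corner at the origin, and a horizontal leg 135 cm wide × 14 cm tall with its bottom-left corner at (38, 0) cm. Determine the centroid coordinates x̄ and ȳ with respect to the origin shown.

vertical leg: A = 38 × 130 = 4940.00, centroid at (19.00, 65.00).
horizontal leg: A = 135 × 14 = 1890.00, centroid at (105.50, 7.00).
ΣA = 6830.00 cm²
ΣAx̄ = (4940.00)(19.00) + (1890.00)(105.50) = 293255.00 cm³
ΣAȳ = (4940.00)(65.00) + (1890.00)(7.00) = 334330.00 cm³
x̄ = 293255.00 / 6830.00 = 42.94 cm
ȳ = 334330.00 / 6830.00 = 48.95 cm

x̄ = 42.94 cm, ȳ = 48.95 cm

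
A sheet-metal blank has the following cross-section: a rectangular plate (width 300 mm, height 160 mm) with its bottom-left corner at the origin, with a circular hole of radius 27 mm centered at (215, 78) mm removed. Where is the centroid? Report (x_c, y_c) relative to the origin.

x_c = 146.74 mm, y_c = 80.10 mm

plate: A = 300 × 160 = 48000.00, centroid at (150.00, 80.00).
hole: A = −π·27² = -2290.22, centroid at (215.00, 78.00).
ΣA = 45709.78 mm², ΣAx_c = 6707602.48 mm³, ΣAy_c = 3661362.76 mm³.
x_c = 6707602.48/45709.78 = 146.74 mm; y_c = 3661362.76/45709.78 = 80.10 mm.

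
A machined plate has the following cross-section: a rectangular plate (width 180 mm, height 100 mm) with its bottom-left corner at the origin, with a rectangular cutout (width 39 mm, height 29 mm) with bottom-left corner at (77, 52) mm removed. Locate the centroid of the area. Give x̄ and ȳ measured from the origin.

plate: A = 180 × 100 = 18000.00, centroid at (90.00, 50.00).
hole: A = −(39 × 29) = -1131.00, centroid at (96.50, 66.50).
ΣA = 16869.00 mm²
ΣAx̄ = (18000.00)(90.00) + (-1131.00)(96.50) = 1510858.50 mm³
ΣAȳ = (18000.00)(50.00) + (-1131.00)(66.50) = 824788.50 mm³
x̄ = 1510858.50 / 16869.00 = 89.56 mm
ȳ = 824788.50 / 16869.00 = 48.89 mm

x̄ = 89.56 mm, ȳ = 48.89 mm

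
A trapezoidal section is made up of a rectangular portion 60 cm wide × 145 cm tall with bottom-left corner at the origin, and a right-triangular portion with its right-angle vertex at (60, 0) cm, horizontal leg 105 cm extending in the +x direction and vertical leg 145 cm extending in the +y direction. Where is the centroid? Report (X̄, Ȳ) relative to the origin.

rectangular portion: A = 60 × 145 = 8700.00, centroid at (30.00, 72.50).
triangular portion: A = ½·105·145 = 7612.50, centroid at (95.00, 48.33).
ΣA = 16312.50 cm²
ΣAX̄ = (8700.00)(30.00) + (7612.50)(95.00) = 984187.50 cm³
ΣAȲ = (8700.00)(72.50) + (7612.50)(48.33) = 998687.50 cm³
X̄ = 984187.50 / 16312.50 = 60.33 cm
Ȳ = 998687.50 / 16312.50 = 61.22 cm

X̄ = 60.33 cm, Ȳ = 61.22 cm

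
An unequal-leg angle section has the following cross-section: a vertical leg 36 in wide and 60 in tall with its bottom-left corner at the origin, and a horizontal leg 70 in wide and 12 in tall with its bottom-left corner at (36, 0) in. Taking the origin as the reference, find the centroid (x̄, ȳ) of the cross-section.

Part | A | x̄ᵢ | ȳᵢ | A·x̄ᵢ | A·ȳᵢ
vertical leg | 2160.00 | 18.00 | 30.00 | 38880.00 | 64800.00
horizontal leg | 840.00 | 71.00 | 6.00 | 59640.00 | 5040.00
Σ | 3000.00 |  |  | 98520.00 | 69840.00
x̄ = 98520.00 / 3000.00 = 32.84 in
ȳ = 69840.00 / 3000.00 = 23.28 in

x̄ = 32.84 in, ȳ = 23.28 in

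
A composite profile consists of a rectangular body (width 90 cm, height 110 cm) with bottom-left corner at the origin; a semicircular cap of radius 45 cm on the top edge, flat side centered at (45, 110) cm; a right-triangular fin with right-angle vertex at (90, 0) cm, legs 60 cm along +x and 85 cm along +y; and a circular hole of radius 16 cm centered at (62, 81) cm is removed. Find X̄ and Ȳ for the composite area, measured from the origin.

X̄ = 55.26 cm, Ȳ = 64.90 cm

rectangular body: A = 90 × 110 = 9900.00, centroid at (45.00, 55.00).
semicircular top: A = ½π·45² = 3180.86, centroid at (45.00, 129.10).
triangular fin: A = ½·60·85 = 2550.00, centroid at (110.00, 28.33).
hole: A = −π·16² = -804.25, centroid at (62.00, 81.00).
ΣA = 14826.61 cm², ΣAX̄ = 819275.46 cm³, ΣAȲ = 962250.82 cm³.
X̄ = 819275.46/14826.61 = 55.26 cm; Ȳ = 962250.82/14826.61 = 64.90 cm.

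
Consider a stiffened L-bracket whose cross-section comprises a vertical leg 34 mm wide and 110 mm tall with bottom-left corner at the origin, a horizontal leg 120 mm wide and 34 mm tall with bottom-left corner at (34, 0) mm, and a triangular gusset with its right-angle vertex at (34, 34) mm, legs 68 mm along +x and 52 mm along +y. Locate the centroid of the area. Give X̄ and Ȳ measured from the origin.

vertical leg: A = 34 × 110 = 3740.00, centroid at (17.00, 55.00).
horizontal leg: A = 120 × 34 = 4080.00, centroid at (94.00, 17.00).
gusset: A = ½·68·52 = 1768.00, centroid at (56.67, 51.33).
ΣA = 9588.00 mm²
ΣAX̄ = (3740.00)(17.00) + (4080.00)(94.00) + (1768.00)(56.67) = 547286.67 mm³
ΣAȲ = (3740.00)(55.00) + (4080.00)(17.00) + (1768.00)(51.33) = 365817.33 mm³
X̄ = 547286.67 / 9588.00 = 57.08 mm
Ȳ = 365817.33 / 9588.00 = 38.15 mm

X̄ = 57.08 mm, Ȳ = 38.15 mm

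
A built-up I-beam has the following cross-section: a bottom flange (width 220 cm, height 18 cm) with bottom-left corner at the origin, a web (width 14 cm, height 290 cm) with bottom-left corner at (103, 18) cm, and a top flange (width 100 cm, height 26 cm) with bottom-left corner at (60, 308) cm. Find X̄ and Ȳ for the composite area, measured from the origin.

X̄ = 110.00 cm, Ȳ = 144.26 cm

bottom flange: A = 220 × 18 = 3960.00, centroid at (110.00, 9.00).
web: A = 14 × 290 = 4060.00, centroid at (110.00, 163.00).
top flange: A = 100 × 26 = 2600.00, centroid at (110.00, 321.00).
ΣA = 10620.00 cm², ΣAX̄ = 1168200.00 cm³, ΣAȲ = 1532020.00 cm³.
X̄ = 1168200.00/10620.00 = 110.00 cm; Ȳ = 1532020.00/10620.00 = 144.26 cm.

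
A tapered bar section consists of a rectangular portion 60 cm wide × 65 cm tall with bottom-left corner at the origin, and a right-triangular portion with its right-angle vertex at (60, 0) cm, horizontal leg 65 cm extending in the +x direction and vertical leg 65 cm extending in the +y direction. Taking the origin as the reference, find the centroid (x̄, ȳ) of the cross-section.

rectangular portion: A = 60 × 65 = 3900.00, centroid at (30.00, 32.50).
triangular portion: A = ½·65·65 = 2112.50, centroid at (81.67, 21.67).
ΣA = 6012.50 cm², ΣAx̄ = 289520.83 cm³, ΣAȳ = 172520.83 cm³.
x̄ = 289520.83/6012.50 = 48.15 cm; ȳ = 172520.83/6012.50 = 28.69 cm.

x̄ = 48.15 cm, ȳ = 28.69 cm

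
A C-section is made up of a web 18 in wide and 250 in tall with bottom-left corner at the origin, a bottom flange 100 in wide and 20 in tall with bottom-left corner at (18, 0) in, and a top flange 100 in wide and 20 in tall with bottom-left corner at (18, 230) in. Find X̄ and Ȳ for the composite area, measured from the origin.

X̄ = 36.76 in, Ȳ = 125.00 in

web: A = 18 × 250 = 4500.00, centroid at (9.00, 125.00).
bottom flange: A = 100 × 20 = 2000.00, centroid at (68.00, 10.00).
top flange: A = 100 × 20 = 2000.00, centroid at (68.00, 240.00).
ΣA = 8500.00 in²
ΣAX̄ = (4500.00)(9.00) + (2000.00)(68.00) + (2000.00)(68.00) = 312500.00 in³
ΣAȲ = (4500.00)(125.00) + (2000.00)(10.00) + (2000.00)(240.00) = 1062500.00 in³
X̄ = 312500.00 / 8500.00 = 36.76 in
Ȳ = 1062500.00 / 8500.00 = 125.00 in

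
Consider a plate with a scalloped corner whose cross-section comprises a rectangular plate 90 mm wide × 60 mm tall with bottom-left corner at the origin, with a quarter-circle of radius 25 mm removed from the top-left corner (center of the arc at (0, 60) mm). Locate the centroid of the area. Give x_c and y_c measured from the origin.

x_c = 48.44 mm, y_c = 28.06 mm

plate: A = 90 × 60 = 5400.00, centroid at (45.00, 30.00).
removed quarter-circle: A = −¼π·25² = -490.87, centroid at (10.61, 49.39).
ΣA = 4909.13 mm²
ΣAx_c = (5400.00)(45.00) + (-490.87)(10.61) = 237791.67 mm³
ΣAy_c = (5400.00)(30.00) + (-490.87)(49.39) = 137755.90 mm³
x_c = 237791.67 / 4909.13 = 48.44 mm
y_c = 137755.90 / 4909.13 = 28.06 mm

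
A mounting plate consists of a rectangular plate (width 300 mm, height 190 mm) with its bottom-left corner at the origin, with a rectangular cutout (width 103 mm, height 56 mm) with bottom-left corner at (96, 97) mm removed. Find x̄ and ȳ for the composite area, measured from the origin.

x̄ = 150.28 mm, ȳ = 91.62 mm

plate: A = 300 × 190 = 57000.00, centroid at (150.00, 95.00).
hole: A = −(103 × 56) = -5768.00, centroid at (147.50, 125.00).
ΣA = 51232.00 mm²
ΣAx̄ = (57000.00)(150.00) + (-5768.00)(147.50) = 7699220.00 mm³
ΣAȳ = (57000.00)(95.00) + (-5768.00)(125.00) = 4694000.00 mm³
x̄ = 7699220.00 / 51232.00 = 150.28 mm
ȳ = 4694000.00 / 51232.00 = 91.62 mm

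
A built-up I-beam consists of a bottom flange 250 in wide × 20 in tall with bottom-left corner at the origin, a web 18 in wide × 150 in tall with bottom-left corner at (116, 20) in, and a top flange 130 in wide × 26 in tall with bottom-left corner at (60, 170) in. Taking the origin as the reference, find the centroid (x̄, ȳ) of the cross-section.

bottom flange: A = 250 × 20 = 5000.00, centroid at (125.00, 10.00).
web: A = 18 × 150 = 2700.00, centroid at (125.00, 95.00).
top flange: A = 130 × 26 = 3380.00, centroid at (125.00, 183.00).
ΣA = 11080.00 in²
ΣAx̄ = (5000.00)(125.00) + (2700.00)(125.00) + (3380.00)(125.00) = 1385000.00 in³
ΣAȳ = (5000.00)(10.00) + (2700.00)(95.00) + (3380.00)(183.00) = 925040.00 in³
x̄ = 1385000.00 / 11080.00 = 125.00 in
ȳ = 925040.00 / 11080.00 = 83.49 in

x̄ = 125.00 in, ȳ = 83.49 in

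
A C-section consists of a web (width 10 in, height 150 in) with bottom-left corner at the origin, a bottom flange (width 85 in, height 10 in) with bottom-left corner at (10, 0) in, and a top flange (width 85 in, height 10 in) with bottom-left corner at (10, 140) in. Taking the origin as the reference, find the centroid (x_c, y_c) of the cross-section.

x_c = 30.23 in, y_c = 75.00 in

web: A = 10 × 150 = 1500.00, centroid at (5.00, 75.00).
bottom flange: A = 85 × 10 = 850.00, centroid at (52.50, 5.00).
top flange: A = 85 × 10 = 850.00, centroid at (52.50, 145.00).
ΣA = 3200.00 in², ΣAx_c = 96750.00 in³, ΣAy_c = 240000.00 in³.
x_c = 96750.00/3200.00 = 30.23 in; y_c = 240000.00/3200.00 = 75.00 in.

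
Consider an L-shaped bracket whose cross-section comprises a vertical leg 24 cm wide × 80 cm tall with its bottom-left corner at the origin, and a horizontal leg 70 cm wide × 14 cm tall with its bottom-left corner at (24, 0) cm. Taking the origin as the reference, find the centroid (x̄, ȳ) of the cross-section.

x̄ = 27.88 cm, ȳ = 28.85 cm

vertical leg: A = 24 × 80 = 1920.00, centroid at (12.00, 40.00).
horizontal leg: A = 70 × 14 = 980.00, centroid at (59.00, 7.00).
ΣA = 2900.00 cm²
ΣAx̄ = (1920.00)(12.00) + (980.00)(59.00) = 80860.00 cm³
ΣAȳ = (1920.00)(40.00) + (980.00)(7.00) = 83660.00 cm³
x̄ = 80860.00 / 2900.00 = 27.88 cm
ȳ = 83660.00 / 2900.00 = 28.85 cm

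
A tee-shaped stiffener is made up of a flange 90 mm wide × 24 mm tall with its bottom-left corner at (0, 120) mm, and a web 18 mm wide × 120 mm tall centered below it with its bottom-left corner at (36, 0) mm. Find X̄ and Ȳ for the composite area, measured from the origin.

X̄ = 45.00 mm, Ȳ = 96.00 mm

web: A = 18 × 120 = 2160.00, centroid at (45.00, 60.00).
flange: A = 90 × 24 = 2160.00, centroid at (45.00, 132.00).
ΣA = 4320.00 mm²
ΣAX̄ = (2160.00)(45.00) + (2160.00)(45.00) = 194400.00 mm³
ΣAȲ = (2160.00)(60.00) + (2160.00)(132.00) = 414720.00 mm³
X̄ = 194400.00 / 4320.00 = 45.00 mm
Ȳ = 414720.00 / 4320.00 = 96.00 mm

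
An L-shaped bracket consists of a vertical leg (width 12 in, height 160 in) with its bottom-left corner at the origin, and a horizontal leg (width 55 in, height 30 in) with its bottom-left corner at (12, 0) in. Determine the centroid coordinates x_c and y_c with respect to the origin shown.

x_c = 21.48 in, y_c = 49.96 in

vertical leg: A = 12 × 160 = 1920.00, centroid at (6.00, 80.00).
horizontal leg: A = 55 × 30 = 1650.00, centroid at (39.50, 15.00).
ΣA = 3570.00 in², ΣAx_c = 76695.00 in³, ΣAy_c = 178350.00 in³.
x_c = 76695.00/3570.00 = 21.48 in; y_c = 178350.00/3570.00 = 49.96 in.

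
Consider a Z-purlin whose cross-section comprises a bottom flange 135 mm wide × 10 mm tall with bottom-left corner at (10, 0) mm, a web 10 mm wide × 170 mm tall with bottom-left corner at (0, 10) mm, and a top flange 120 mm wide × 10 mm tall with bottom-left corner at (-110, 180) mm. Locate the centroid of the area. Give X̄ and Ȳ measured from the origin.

X̄ = 12.50 mm, Ȳ = 91.82 mm

Part | A | x̄ᵢ | ȳᵢ | A·x̄ᵢ | A·ȳᵢ
bottom flange | 1350.00 | 77.50 | 5.00 | 104625.00 | 6750.00
web | 1700.00 | 5.00 | 95.00 | 8500.00 | 161500.00
top flange | 1200.00 | -50.00 | 185.00 | -60000.00 | 222000.00
Σ | 4250.00 |  |  | 53125.00 | 390250.00
X̄ = 53125.00 / 4250.00 = 12.50 mm
Ȳ = 390250.00 / 4250.00 = 91.82 mm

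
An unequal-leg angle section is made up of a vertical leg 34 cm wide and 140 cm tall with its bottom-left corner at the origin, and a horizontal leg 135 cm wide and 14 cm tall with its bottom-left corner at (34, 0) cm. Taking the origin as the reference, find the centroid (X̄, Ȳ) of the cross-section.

vertical leg: A = 34 × 140 = 4760.00, centroid at (17.00, 70.00).
horizontal leg: A = 135 × 14 = 1890.00, centroid at (101.50, 7.00).
ΣA = 6650.00 cm²
ΣAX̄ = (4760.00)(17.00) + (1890.00)(101.50) = 272755.00 cm³
ΣAȲ = (4760.00)(70.00) + (1890.00)(7.00) = 346430.00 cm³
X̄ = 272755.00 / 6650.00 = 41.02 cm
Ȳ = 346430.00 / 6650.00 = 52.09 cm

X̄ = 41.02 cm, Ȳ = 52.09 cm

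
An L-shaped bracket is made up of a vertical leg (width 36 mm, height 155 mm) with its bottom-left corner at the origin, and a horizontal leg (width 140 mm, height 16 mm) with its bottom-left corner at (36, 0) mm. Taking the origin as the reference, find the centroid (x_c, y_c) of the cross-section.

x_c = 43.21 mm, y_c = 57.59 mm

Part | A | x̄ᵢ | ȳᵢ | A·x̄ᵢ | A·ȳᵢ
vertical leg | 5580.00 | 18.00 | 77.50 | 100440.00 | 432450.00
horizontal leg | 2240.00 | 106.00 | 8.00 | 237440.00 | 17920.00
Σ | 7820.00 |  |  | 337880.00 | 450370.00
x_c = 337880.00 / 7820.00 = 43.21 mm
y_c = 450370.00 / 7820.00 = 57.59 mm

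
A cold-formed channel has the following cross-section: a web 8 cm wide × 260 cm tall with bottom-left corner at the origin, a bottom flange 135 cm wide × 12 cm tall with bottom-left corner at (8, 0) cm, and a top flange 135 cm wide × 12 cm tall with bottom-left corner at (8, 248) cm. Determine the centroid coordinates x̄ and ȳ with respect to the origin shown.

Part | A | x̄ᵢ | ȳᵢ | A·x̄ᵢ | A·ȳᵢ
web | 2080.00 | 4.00 | 130.00 | 8320.00 | 270400.00
bottom flange | 1620.00 | 75.50 | 6.00 | 122310.00 | 9720.00
top flange | 1620.00 | 75.50 | 254.00 | 122310.00 | 411480.00
Σ | 5320.00 |  |  | 252940.00 | 691600.00
x̄ = 252940.00 / 5320.00 = 47.55 cm
ȳ = 691600.00 / 5320.00 = 130.00 cm

x̄ = 47.55 cm, ȳ = 130.00 cm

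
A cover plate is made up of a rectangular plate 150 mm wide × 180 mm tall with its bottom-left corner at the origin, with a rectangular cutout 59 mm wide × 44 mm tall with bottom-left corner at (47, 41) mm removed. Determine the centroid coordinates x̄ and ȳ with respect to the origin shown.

x̄ = 74.84 mm, ȳ = 92.87 mm

Part | A | x̄ᵢ | ȳᵢ | A·x̄ᵢ | A·ȳᵢ
plate | 27000.00 | 75.00 | 90.00 | 2025000.00 | 2430000.00
hole | -2596.00 | 76.50 | 63.00 | -198594.00 | -163548.00
Σ | 24404.00 |  |  | 1826406.00 | 2266452.00
x̄ = 1826406.00 / 24404.00 = 74.84 mm
ȳ = 2266452.00 / 24404.00 = 92.87 mm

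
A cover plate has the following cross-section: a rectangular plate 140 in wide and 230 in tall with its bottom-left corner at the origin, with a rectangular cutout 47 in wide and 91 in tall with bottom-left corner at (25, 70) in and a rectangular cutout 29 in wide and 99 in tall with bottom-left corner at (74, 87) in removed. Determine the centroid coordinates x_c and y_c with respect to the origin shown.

x_c = 71.55 in, y_c = 112.45 in

Part | A | x̄ᵢ | ȳᵢ | A·x̄ᵢ | A·ȳᵢ
plate | 32200.00 | 70.00 | 115.00 | 2254000.00 | 3703000.00
hole 1 | -4277.00 | 48.50 | 115.50 | -207434.50 | -493993.50
hole 2 | -2871.00 | 88.50 | 136.50 | -254083.50 | -391891.50
Σ | 25052.00 |  |  | 1792482.00 | 2817115.00
x_c = 1792482.00 / 25052.00 = 71.55 in
y_c = 2817115.00 / 25052.00 = 112.45 in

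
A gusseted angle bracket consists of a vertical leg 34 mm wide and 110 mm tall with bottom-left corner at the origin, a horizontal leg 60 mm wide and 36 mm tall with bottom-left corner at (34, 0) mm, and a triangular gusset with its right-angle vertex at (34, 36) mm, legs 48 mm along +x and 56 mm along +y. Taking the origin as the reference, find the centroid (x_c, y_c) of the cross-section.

Part | A | x̄ᵢ | ȳᵢ | A·x̄ᵢ | A·ȳᵢ
vertical leg | 3740.00 | 17.00 | 55.00 | 63580.00 | 205700.00
horizontal leg | 2160.00 | 64.00 | 18.00 | 138240.00 | 38880.00
gusset | 1344.00 | 50.00 | 54.67 | 67200.00 | 73472.00
Σ | 7244.00 |  |  | 269020.00 | 318052.00
x_c = 269020.00 / 7244.00 = 37.14 mm
y_c = 318052.00 / 7244.00 = 43.91 mm

x_c = 37.14 mm, y_c = 43.91 mm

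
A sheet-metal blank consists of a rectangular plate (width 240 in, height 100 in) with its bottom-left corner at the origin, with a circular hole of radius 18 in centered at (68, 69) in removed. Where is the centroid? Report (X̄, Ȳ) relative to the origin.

X̄ = 122.30 in, Ȳ = 49.16 in

plate: A = 240 × 100 = 24000.00, centroid at (120.00, 50.00).
hole: A = −π·18² = -1017.88, centroid at (68.00, 69.00).
ΣA = 22982.12 in²
ΣAX̄ = (24000.00)(120.00) + (-1017.88)(68.00) = 2810784.43 in³
ΣAȲ = (24000.00)(50.00) + (-1017.88)(69.00) = 1129766.55 in³
X̄ = 2810784.43 / 22982.12 = 122.30 in
Ȳ = 1129766.55 / 22982.12 = 49.16 in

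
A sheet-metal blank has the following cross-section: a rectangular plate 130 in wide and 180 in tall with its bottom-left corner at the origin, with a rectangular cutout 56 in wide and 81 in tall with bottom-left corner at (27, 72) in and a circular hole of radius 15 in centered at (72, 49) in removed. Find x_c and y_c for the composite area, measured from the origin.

x_c = 67.23 in, y_c = 85.98 in

plate: A = 130 × 180 = 23400.00, centroid at (65.00, 90.00).
hole 1: A = −(56 × 81) = -4536.00, centroid at (55.00, 112.50).
hole 2: A = −π·15² = -706.86, centroid at (72.00, 49.00).
ΣA = 18157.14 in²
ΣAx_c = (23400.00)(65.00) + (-4536.00)(55.00) + (-706.86)(72.00) = 1220626.20 in³
ΣAy_c = (23400.00)(90.00) + (-4536.00)(112.50) + (-706.86)(49.00) = 1561063.94 in³
x_c = 1220626.20 / 18157.14 = 67.23 in
y_c = 1561063.94 / 18157.14 = 85.98 in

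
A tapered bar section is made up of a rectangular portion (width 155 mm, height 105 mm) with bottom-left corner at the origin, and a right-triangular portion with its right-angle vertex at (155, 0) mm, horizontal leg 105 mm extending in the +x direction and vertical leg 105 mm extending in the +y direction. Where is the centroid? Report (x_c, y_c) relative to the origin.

rectangular portion: A = 155 × 105 = 16275.00, centroid at (77.50, 52.50).
triangular portion: A = ½·105·105 = 5512.50, centroid at (190.00, 35.00).
ΣA = 21787.50 mm²
ΣAx_c = (16275.00)(77.50) + (5512.50)(190.00) = 2308687.50 mm³
ΣAy_c = (16275.00)(52.50) + (5512.50)(35.00) = 1047375.00 mm³
x_c = 2308687.50 / 21787.50 = 105.96 mm
y_c = 1047375.00 / 21787.50 = 48.07 mm

x_c = 105.96 mm, y_c = 48.07 mm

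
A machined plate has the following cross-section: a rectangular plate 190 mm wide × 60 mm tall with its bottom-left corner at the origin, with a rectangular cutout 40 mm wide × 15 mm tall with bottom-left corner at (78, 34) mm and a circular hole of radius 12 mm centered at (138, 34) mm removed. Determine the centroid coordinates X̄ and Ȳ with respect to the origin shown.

plate: A = 190 × 60 = 11400.00, centroid at (95.00, 30.00).
hole 1: A = −(40 × 15) = -600.00, centroid at (98.00, 41.50).
hole 2: A = −π·12² = -452.39, centroid at (138.00, 34.00).
ΣA = 10347.61 mm², ΣAX̄ = 961770.27 mm³, ΣAȲ = 301718.76 mm³.
X̄ = 961770.27/10347.61 = 92.95 mm; Ȳ = 301718.76/10347.61 = 29.16 mm.

X̄ = 92.95 mm, Ȳ = 29.16 mm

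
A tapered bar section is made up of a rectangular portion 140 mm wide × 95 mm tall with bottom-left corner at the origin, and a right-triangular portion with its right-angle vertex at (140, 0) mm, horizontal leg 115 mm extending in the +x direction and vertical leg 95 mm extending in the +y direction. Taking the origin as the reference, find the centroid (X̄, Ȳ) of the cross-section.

X̄ = 101.54 mm, Ȳ = 42.89 mm

Part | A | x̄ᵢ | ȳᵢ | A·x̄ᵢ | A·ȳᵢ
rectangular portion | 13300.00 | 70.00 | 47.50 | 931000.00 | 631750.00
triangular portion | 5462.50 | 178.33 | 31.67 | 974145.83 | 172979.17
Σ | 18762.50 |  |  | 1905145.83 | 804729.17
X̄ = 1905145.83 / 18762.50 = 101.54 mm
Ȳ = 804729.17 / 18762.50 = 42.89 mm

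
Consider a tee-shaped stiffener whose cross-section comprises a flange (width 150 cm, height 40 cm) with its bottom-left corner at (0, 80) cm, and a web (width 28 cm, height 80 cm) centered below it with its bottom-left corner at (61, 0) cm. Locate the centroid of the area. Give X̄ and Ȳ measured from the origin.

X̄ = 75.00 cm, Ȳ = 83.69 cm

web: A = 28 × 80 = 2240.00, centroid at (75.00, 40.00).
flange: A = 150 × 40 = 6000.00, centroid at (75.00, 100.00).
ΣA = 8240.00 cm²
ΣAX̄ = (2240.00)(75.00) + (6000.00)(75.00) = 618000.00 cm³
ΣAȲ = (2240.00)(40.00) + (6000.00)(100.00) = 689600.00 cm³
X̄ = 618000.00 / 8240.00 = 75.00 cm
Ȳ = 689600.00 / 8240.00 = 83.69 cm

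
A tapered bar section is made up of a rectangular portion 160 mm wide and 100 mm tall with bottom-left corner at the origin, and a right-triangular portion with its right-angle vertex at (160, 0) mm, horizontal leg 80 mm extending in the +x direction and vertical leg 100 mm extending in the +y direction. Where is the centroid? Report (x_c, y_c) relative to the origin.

Part | A | x̄ᵢ | ȳᵢ | A·x̄ᵢ | A·ȳᵢ
rectangular portion | 16000.00 | 80.00 | 50.00 | 1280000.00 | 800000.00
triangular portion | 4000.00 | 186.67 | 33.33 | 746666.67 | 133333.33
Σ | 20000.00 |  |  | 2026666.67 | 933333.33
x_c = 2026666.67 / 20000.00 = 101.33 mm
y_c = 933333.33 / 20000.00 = 46.67 mm

x_c = 101.33 mm, y_c = 46.67 mm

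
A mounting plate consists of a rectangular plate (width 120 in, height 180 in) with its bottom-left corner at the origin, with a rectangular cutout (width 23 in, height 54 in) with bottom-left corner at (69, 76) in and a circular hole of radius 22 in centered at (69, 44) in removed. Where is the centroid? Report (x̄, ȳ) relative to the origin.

plate: A = 120 × 180 = 21600.00, centroid at (60.00, 90.00).
hole 1: A = −(23 × 54) = -1242.00, centroid at (80.50, 103.00).
hole 2: A = −π·22² = -1520.53, centroid at (69.00, 44.00).
ΣA = 18837.47 in²
ΣAx̄ = (21600.00)(60.00) + (-1242.00)(80.50) + (-1520.53)(69.00) = 1091102.37 in³
ΣAȳ = (21600.00)(90.00) + (-1242.00)(103.00) + (-1520.53)(44.00) = 1749170.64 in³
x̄ = 1091102.37 / 18837.47 = 57.92 in
ȳ = 1749170.64 / 18837.47 = 92.86 in

x̄ = 57.92 in, ȳ = 92.86 in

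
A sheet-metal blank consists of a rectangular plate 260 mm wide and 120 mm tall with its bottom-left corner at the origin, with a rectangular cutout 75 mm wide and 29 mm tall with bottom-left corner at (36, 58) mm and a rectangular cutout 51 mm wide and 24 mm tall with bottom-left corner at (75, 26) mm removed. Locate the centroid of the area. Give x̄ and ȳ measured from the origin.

plate: A = 260 × 120 = 31200.00, centroid at (130.00, 60.00).
hole 1: A = −(75 × 29) = -2175.00, centroid at (73.50, 72.50).
hole 2: A = −(51 × 24) = -1224.00, centroid at (100.50, 38.00).
ΣA = 27801.00 mm²
ΣAx̄ = (31200.00)(130.00) + (-2175.00)(73.50) + (-1224.00)(100.50) = 3773125.50 mm³
ΣAȳ = (31200.00)(60.00) + (-2175.00)(72.50) + (-1224.00)(38.00) = 1667800.50 mm³
x̄ = 3773125.50 / 27801.00 = 135.72 mm
ȳ = 1667800.50 / 27801.00 = 59.99 mm

x̄ = 135.72 mm, ȳ = 59.99 mm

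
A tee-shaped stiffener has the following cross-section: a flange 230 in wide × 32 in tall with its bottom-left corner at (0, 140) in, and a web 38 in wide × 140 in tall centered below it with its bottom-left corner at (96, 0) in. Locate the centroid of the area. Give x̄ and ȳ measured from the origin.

x̄ = 115.00 in, ȳ = 119.92 in

web: A = 38 × 140 = 5320.00, centroid at (115.00, 70.00).
flange: A = 230 × 32 = 7360.00, centroid at (115.00, 156.00).
ΣA = 12680.00 in²
ΣAx̄ = (5320.00)(115.00) + (7360.00)(115.00) = 1458200.00 in³
ΣAȳ = (5320.00)(70.00) + (7360.00)(156.00) = 1520560.00 in³
x̄ = 1458200.00 / 12680.00 = 115.00 in
ȳ = 1520560.00 / 12680.00 = 119.92 in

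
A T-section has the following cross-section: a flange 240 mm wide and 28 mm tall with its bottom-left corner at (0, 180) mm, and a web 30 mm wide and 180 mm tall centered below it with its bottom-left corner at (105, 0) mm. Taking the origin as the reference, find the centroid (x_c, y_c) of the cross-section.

web: A = 30 × 180 = 5400.00, centroid at (120.00, 90.00).
flange: A = 240 × 28 = 6720.00, centroid at (120.00, 194.00).
ΣA = 12120.00 mm²
ΣAx_c = (5400.00)(120.00) + (6720.00)(120.00) = 1454400.00 mm³
ΣAy_c = (5400.00)(90.00) + (6720.00)(194.00) = 1789680.00 mm³
x_c = 1454400.00 / 12120.00 = 120.00 mm
y_c = 1789680.00 / 12120.00 = 147.66 mm

x_c = 120.00 mm, y_c = 147.66 mm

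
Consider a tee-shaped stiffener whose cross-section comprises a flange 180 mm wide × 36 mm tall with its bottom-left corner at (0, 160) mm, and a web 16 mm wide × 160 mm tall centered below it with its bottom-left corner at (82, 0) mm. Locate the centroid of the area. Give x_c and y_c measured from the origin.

Part | A | x̄ᵢ | ȳᵢ | A·x̄ᵢ | A·ȳᵢ
web | 2560.00 | 90.00 | 80.00 | 230400.00 | 204800.00
flange | 6480.00 | 90.00 | 178.00 | 583200.00 | 1153440.00
Σ | 9040.00 |  |  | 813600.00 | 1358240.00
x_c = 813600.00 / 9040.00 = 90.00 mm
y_c = 1358240.00 / 9040.00 = 150.25 mm

x_c = 90.00 mm, y_c = 150.25 mm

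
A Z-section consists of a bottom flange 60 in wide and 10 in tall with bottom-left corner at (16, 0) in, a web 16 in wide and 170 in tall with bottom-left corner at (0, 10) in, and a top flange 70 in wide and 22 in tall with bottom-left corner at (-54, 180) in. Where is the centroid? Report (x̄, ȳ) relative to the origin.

x̄ = 4.14 in, ȳ = 114.31 in

Part | A | x̄ᵢ | ȳᵢ | A·x̄ᵢ | A·ȳᵢ
bottom flange | 600.00 | 46.00 | 5.00 | 27600.00 | 3000.00
web | 2720.00 | 8.00 | 95.00 | 21760.00 | 258400.00
top flange | 1540.00 | -19.00 | 191.00 | -29260.00 | 294140.00
Σ | 4860.00 |  |  | 20100.00 | 555540.00
x̄ = 20100.00 / 4860.00 = 4.14 in
ȳ = 555540.00 / 4860.00 = 114.31 in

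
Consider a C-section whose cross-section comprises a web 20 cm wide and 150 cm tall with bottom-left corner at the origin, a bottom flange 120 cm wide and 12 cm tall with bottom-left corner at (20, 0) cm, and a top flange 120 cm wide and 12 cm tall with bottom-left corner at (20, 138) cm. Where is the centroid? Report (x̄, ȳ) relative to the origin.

web: A = 20 × 150 = 3000.00, centroid at (10.00, 75.00).
bottom flange: A = 120 × 12 = 1440.00, centroid at (80.00, 6.00).
top flange: A = 120 × 12 = 1440.00, centroid at (80.00, 144.00).
ΣA = 5880.00 cm²
ΣAx̄ = (3000.00)(10.00) + (1440.00)(80.00) + (1440.00)(80.00) = 260400.00 cm³
ΣAȳ = (3000.00)(75.00) + (1440.00)(6.00) + (1440.00)(144.00) = 441000.00 cm³
x̄ = 260400.00 / 5880.00 = 44.29 cm
ȳ = 441000.00 / 5880.00 = 75.00 cm

x̄ = 44.29 cm, ȳ = 75.00 cm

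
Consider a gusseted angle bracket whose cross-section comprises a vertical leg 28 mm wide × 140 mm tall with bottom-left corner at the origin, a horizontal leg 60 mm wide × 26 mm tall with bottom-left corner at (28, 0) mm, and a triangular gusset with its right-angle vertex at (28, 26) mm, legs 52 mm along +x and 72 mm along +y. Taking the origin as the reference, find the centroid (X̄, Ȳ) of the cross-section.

X̄ = 31.31 mm, Ȳ = 52.81 mm

vertical leg: A = 28 × 140 = 3920.00, centroid at (14.00, 70.00).
horizontal leg: A = 60 × 26 = 1560.00, centroid at (58.00, 13.00).
gusset: A = ½·52·72 = 1872.00, centroid at (45.33, 50.00).
ΣA = 7352.00 mm², ΣAX̄ = 230224.00 mm³, ΣAȲ = 388280.00 mm³.
X̄ = 230224.00/7352.00 = 31.31 mm; Ȳ = 388280.00/7352.00 = 52.81 mm.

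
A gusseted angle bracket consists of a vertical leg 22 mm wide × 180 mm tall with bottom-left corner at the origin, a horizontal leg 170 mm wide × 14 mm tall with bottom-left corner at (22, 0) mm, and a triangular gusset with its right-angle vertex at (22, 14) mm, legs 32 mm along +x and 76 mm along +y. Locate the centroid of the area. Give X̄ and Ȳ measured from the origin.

vertical leg: A = 22 × 180 = 3960.00, centroid at (11.00, 90.00).
horizontal leg: A = 170 × 14 = 2380.00, centroid at (107.00, 7.00).
gusset: A = ½·32·76 = 1216.00, centroid at (32.67, 39.33).
ΣA = 7556.00 mm²
ΣAX̄ = (3960.00)(11.00) + (2380.00)(107.00) + (1216.00)(32.67) = 337942.67 mm³
ΣAȲ = (3960.00)(90.00) + (2380.00)(7.00) + (1216.00)(39.33) = 420889.33 mm³
X̄ = 337942.67 / 7556.00 = 44.73 mm
Ȳ = 420889.33 / 7556.00 = 55.70 mm

X̄ = 44.73 mm, Ȳ = 55.70 mm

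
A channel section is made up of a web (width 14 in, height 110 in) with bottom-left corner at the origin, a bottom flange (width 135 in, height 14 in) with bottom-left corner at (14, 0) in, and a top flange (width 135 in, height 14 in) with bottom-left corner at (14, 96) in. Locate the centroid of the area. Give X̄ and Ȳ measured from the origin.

X̄ = 59.93 in, Ȳ = 55.00 in

web: A = 14 × 110 = 1540.00, centroid at (7.00, 55.00).
bottom flange: A = 135 × 14 = 1890.00, centroid at (81.50, 7.00).
top flange: A = 135 × 14 = 1890.00, centroid at (81.50, 103.00).
ΣA = 5320.00 in²
ΣAX̄ = (1540.00)(7.00) + (1890.00)(81.50) + (1890.00)(81.50) = 318850.00 in³
ΣAȲ = (1540.00)(55.00) + (1890.00)(7.00) + (1890.00)(103.00) = 292600.00 in³
X̄ = 318850.00 / 5320.00 = 59.93 in
Ȳ = 292600.00 / 5320.00 = 55.00 in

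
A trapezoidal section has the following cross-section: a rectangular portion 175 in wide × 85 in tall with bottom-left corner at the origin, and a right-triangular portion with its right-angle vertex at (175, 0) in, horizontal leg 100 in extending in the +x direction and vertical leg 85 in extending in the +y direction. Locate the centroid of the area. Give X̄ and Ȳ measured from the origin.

X̄ = 114.35 in, Ȳ = 39.35 in

rectangular portion: A = 175 × 85 = 14875.00, centroid at (87.50, 42.50).
triangular portion: A = ½·100·85 = 4250.00, centroid at (208.33, 28.33).
ΣA = 19125.00 in², ΣAX̄ = 2186979.17 in³, ΣAȲ = 752604.17 in³.
X̄ = 2186979.17/19125.00 = 114.35 in; Ȳ = 752604.17/19125.00 = 39.35 in.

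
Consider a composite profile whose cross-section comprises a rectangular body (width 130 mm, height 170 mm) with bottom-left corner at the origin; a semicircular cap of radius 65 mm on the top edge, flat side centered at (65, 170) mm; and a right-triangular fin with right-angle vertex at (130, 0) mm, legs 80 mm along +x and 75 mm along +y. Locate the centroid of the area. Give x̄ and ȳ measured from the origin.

rectangular body: A = 130 × 170 = 22100.00, centroid at (65.00, 85.00).
semicircular top: A = ½π·65² = 6636.61, centroid at (65.00, 197.59).
triangular fin: A = ½·80·75 = 3000.00, centroid at (156.67, 25.00).
ΣA = 31736.61 mm², ΣAx̄ = 2337879.94 mm³, ΣAȳ = 3264807.80 mm³.
x̄ = 2337879.94/31736.61 = 73.67 mm; ȳ = 3264807.80/31736.61 = 102.87 mm.

x̄ = 73.67 mm, ȳ = 102.87 mm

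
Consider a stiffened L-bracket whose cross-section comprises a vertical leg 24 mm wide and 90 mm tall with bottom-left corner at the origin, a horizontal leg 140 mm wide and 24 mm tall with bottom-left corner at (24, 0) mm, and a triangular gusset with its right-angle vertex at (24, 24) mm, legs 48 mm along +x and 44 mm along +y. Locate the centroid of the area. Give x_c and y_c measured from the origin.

x_c = 58.39 mm, y_c = 27.12 mm

vertical leg: A = 24 × 90 = 2160.00, centroid at (12.00, 45.00).
horizontal leg: A = 140 × 24 = 3360.00, centroid at (94.00, 12.00).
gusset: A = ½·48·44 = 1056.00, centroid at (40.00, 38.67).
ΣA = 6576.00 mm²
ΣAx_c = (2160.00)(12.00) + (3360.00)(94.00) + (1056.00)(40.00) = 384000.00 mm³
ΣAy_c = (2160.00)(45.00) + (3360.00)(12.00) + (1056.00)(38.67) = 178352.00 mm³
x_c = 384000.00 / 6576.00 = 58.39 mm
y_c = 178352.00 / 6576.00 = 27.12 mm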